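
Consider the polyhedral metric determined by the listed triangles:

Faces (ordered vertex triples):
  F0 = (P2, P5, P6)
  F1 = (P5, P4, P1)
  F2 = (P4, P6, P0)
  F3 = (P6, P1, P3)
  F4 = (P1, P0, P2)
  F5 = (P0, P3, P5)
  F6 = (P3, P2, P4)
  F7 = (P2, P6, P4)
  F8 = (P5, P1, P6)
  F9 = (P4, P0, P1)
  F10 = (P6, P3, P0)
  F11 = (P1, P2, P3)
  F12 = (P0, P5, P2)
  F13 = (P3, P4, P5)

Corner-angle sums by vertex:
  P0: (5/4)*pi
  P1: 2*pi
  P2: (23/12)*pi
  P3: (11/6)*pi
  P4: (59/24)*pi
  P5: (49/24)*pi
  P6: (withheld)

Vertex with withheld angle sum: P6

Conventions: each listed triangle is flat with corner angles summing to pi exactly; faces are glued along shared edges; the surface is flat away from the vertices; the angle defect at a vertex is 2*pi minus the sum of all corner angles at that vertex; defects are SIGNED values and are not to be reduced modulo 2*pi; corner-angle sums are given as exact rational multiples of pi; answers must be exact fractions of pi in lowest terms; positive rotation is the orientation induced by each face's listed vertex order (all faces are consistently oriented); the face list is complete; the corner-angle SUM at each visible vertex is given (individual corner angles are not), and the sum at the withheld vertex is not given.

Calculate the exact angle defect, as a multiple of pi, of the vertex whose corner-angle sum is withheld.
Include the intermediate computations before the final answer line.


V = 7, E = 21, F = 14; chi = V - E + F = 0
Gauss-Bonnet: total defect = 2*pi*chi = 0; visible defects sum to pi/2

Answer: defect(P6) = -pi/2


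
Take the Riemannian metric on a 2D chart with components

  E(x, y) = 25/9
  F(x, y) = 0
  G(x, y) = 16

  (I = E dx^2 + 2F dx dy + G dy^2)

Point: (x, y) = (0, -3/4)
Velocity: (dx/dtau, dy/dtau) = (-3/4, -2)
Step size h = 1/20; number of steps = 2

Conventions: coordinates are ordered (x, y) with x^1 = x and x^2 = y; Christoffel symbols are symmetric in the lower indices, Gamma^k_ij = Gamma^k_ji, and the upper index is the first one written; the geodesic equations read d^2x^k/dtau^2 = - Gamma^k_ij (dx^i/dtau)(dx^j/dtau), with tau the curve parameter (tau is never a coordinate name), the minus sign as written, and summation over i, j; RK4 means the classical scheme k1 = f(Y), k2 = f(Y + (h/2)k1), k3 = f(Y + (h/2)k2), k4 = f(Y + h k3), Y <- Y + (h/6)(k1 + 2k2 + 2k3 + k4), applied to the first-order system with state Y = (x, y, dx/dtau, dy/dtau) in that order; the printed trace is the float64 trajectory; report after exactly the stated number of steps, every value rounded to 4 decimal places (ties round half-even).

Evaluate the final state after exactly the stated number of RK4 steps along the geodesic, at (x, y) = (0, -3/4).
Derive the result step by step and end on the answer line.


f(Y) = (dx/dtau, dy/dtau, -Gamma^x_ij Y'^i Y'^j, -Gamma^y_ij Y'^i Y'^j) with the Gammas evaluated at the stage position; h = 0.050000; intermediate values shown to 6 dp
step 0: x = 0.0000, y = -0.7500, dx/dtau = -0.7500, dy/dtau = -2.0000
step 1:
  k1: at (x, y) = (0.000000, -0.750000), (dx/dtau, dy/dtau) = (-0.750000, -2.000000); Gamma_xxx = 0.000000, Gamma_xxy = 0.000000, Gamma_xyy = 0.000000, Gamma_yxx = 0.000000, Gamma_yxy = 0.000000, Gamma_yyy = 0.000000; k1 = (-0.750000, -2.000000, 0.000000, 0.000000)
  k2: at (x, y) = (-0.018750, -0.800000), (dx/dtau, dy/dtau) = (-0.750000, -2.000000); Gamma_xxx = 0.000000, Gamma_xxy = 0.000000, Gamma_xyy = 0.000000, Gamma_yxx = 0.000000, Gamma_yxy = 0.000000, Gamma_yyy = 0.000000; k2 = (-0.750000, -2.000000, 0.000000, 0.000000)
  k3: at (x, y) = (-0.018750, -0.800000), (dx/dtau, dy/dtau) = (-0.750000, -2.000000); Gamma_xxx = 0.000000, Gamma_xxy = 0.000000, Gamma_xyy = 0.000000, Gamma_yxx = 0.000000, Gamma_yxy = 0.000000, Gamma_yyy = 0.000000; k3 = (-0.750000, -2.000000, 0.000000, 0.000000)
  k4: at (x, y) = (-0.037500, -0.850000), (dx/dtau, dy/dtau) = (-0.750000, -2.000000); Gamma_xxx = 0.000000, Gamma_xxy = 0.000000, Gamma_xyy = 0.000000, Gamma_yxx = 0.000000, Gamma_yxy = 0.000000, Gamma_yyy = 0.000000; k4 = (-0.750000, -2.000000, 0.000000, 0.000000)
  Y <- Y + (h/6)(k1 + 2k2 + 2k3 + k4): x = -0.0375, y = -0.8500, dx/dtau = -0.7500, dy/dtau = -2.0000
step 2:
  k1: at (x, y) = (-0.037500, -0.850000), (dx/dtau, dy/dtau) = (-0.750000, -2.000000); Gamma_xxx = 0.000000, Gamma_xxy = 0.000000, Gamma_xyy = 0.000000, Gamma_yxx = 0.000000, Gamma_yxy = 0.000000, Gamma_yyy = 0.000000; k1 = (-0.750000, -2.000000, 0.000000, 0.000000)
  k2: at (x, y) = (-0.056250, -0.900000), (dx/dtau, dy/dtau) = (-0.750000, -2.000000); Gamma_xxx = 0.000000, Gamma_xxy = 0.000000, Gamma_xyy = 0.000000, Gamma_yxx = 0.000000, Gamma_yxy = 0.000000, Gamma_yyy = 0.000000; k2 = (-0.750000, -2.000000, 0.000000, 0.000000)
  k3: at (x, y) = (-0.056250, -0.900000), (dx/dtau, dy/dtau) = (-0.750000, -2.000000); Gamma_xxx = 0.000000, Gamma_xxy = 0.000000, Gamma_xyy = 0.000000, Gamma_yxx = 0.000000, Gamma_yxy = 0.000000, Gamma_yyy = 0.000000; k3 = (-0.750000, -2.000000, 0.000000, 0.000000)
  k4: at (x, y) = (-0.075000, -0.950000), (dx/dtau, dy/dtau) = (-0.750000, -2.000000); Gamma_xxx = 0.000000, Gamma_xxy = 0.000000, Gamma_xyy = 0.000000, Gamma_yxx = 0.000000, Gamma_yxy = 0.000000, Gamma_yyy = 0.000000; k4 = (-0.750000, -2.000000, 0.000000, 0.000000)
  Y <- Y + (h/6)(k1 + 2k2 + 2k3 + k4): x = -0.0750, y = -0.9500, dx/dtau = -0.7500, dy/dtau = -2.0000

Answer: x = -0.0750, y = -0.9500, dx/dtau = -0.7500, dy/dtau = -2.0000


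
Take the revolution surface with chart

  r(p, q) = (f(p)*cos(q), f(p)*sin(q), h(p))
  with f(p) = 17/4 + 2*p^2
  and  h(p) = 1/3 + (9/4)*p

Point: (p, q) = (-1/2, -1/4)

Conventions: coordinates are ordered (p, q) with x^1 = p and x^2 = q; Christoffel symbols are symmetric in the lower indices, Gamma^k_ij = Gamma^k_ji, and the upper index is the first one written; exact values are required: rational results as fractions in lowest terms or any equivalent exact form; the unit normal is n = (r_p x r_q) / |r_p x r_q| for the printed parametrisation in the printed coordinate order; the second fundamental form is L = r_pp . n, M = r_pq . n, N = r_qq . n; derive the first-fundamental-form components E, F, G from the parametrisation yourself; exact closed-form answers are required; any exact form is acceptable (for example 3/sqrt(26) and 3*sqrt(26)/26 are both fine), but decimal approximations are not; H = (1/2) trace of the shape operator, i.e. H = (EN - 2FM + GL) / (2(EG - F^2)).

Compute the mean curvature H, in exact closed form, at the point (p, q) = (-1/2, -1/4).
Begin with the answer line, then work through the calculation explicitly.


Answer: H = -2862*sqrt(145)/399475

f = 19/4, f' = -2, f'' = 4, h' = 9/4, h'' = 0
E = 145/16, F = 0, G = 361/16; answer radicand W^2 = 145/16
unnormalised second-form numerators: l = -9, m = 0, n = 171/16; L = l/sqrt(145/16), and similarly M = m/sqrt(W^2), N = n/sqrt(W^2)
H = (E*n - 2*F*m + G*l) / (2*(EG - F^2)*sqrt(W^2)); E*n - 2*F*m + G*l = -27189/256, EG - F^2 = 52345/256, so H = (-1431/5510)/sqrt(145/16)


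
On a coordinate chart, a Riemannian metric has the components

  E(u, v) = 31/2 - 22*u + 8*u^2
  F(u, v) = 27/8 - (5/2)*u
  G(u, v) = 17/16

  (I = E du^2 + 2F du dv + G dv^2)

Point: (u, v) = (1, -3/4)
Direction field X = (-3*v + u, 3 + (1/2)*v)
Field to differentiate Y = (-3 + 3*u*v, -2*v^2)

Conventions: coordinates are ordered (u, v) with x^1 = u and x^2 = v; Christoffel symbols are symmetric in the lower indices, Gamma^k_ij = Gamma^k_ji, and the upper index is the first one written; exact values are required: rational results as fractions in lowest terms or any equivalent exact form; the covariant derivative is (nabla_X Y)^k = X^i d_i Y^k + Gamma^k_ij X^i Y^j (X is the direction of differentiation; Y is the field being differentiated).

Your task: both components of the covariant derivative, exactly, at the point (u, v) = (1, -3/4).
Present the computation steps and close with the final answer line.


E = 3/2, F = 7/8, G = 17/16 at the point
E_u = -6, E_v = 0, F_u = -5/2, F_v = 0, G_u = 0, G_v = 0
EG - F^2 = 53/64;  g^inv = (64/53) * [[17/16, -7/8], [-7/8, 3/2]]
first-kind symbols [ij,l] = (1/2)(d_i g_jl + d_j g_il - d_l g_ij): [uu,u] = E_u/2 = -3, [uu,v] = F_u - E_v/2 = -5/2, [uv,u] = E_v/2 = 0, [uv,v] = G_u/2 = 0, [vv,u] = F_v - G_u/2 = 0, [vv,v] = G_v/2 = 0
Gamma^u_ij = (G*[ij,u] - F*[ij,v])/(EG - F^2), Gamma^v_ij = (E*[ij,v] - F*[ij,u])/(EG - F^2)
Gamma_uuu = -64/53, Gamma_uuv = 0, Gamma_uvv = 0, Gamma_vuu = -72/53, Gamma_vuv = 0, Gamma_vvv = 0
X = (13/4, 21/8), Y = (-21/4, -9/8) at the point

Answer: (nabla_X Y)^u = 17949/848, (nabla_X Y)^v = 13167/424


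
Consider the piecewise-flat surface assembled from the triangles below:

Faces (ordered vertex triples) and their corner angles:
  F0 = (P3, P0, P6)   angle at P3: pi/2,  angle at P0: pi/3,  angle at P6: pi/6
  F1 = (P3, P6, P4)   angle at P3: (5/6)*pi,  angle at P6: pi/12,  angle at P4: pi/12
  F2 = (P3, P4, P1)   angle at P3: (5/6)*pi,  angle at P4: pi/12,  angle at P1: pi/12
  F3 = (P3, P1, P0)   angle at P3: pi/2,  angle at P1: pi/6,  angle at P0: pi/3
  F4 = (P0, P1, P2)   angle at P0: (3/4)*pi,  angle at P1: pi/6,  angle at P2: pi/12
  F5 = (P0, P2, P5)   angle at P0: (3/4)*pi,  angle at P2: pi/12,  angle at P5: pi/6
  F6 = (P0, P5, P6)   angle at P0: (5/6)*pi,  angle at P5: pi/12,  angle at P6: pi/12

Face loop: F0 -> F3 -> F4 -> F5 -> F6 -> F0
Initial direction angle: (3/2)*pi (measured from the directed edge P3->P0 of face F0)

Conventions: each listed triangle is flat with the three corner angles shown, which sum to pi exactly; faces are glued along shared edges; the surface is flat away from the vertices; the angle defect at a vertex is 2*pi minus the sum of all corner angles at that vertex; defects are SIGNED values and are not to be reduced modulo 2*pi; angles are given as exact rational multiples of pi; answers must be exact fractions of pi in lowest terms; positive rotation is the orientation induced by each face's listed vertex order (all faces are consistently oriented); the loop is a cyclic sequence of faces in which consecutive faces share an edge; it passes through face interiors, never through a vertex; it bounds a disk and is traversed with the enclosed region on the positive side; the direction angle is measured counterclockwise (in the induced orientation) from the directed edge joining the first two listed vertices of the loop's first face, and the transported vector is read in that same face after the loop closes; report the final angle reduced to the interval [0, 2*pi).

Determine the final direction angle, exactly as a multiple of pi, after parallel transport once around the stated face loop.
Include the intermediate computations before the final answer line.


enclosed vertex P0: corner angles sum to 3*pi, defect = 2*pi - 3*pi = -pi
adding the enclosed defects to the starting angle (mod 2*pi, induced orientation) gives the holonomy
final angle = (3/2)*pi - pi = pi/2 (mod 2*pi)

Answer: final direction angle = pi/2


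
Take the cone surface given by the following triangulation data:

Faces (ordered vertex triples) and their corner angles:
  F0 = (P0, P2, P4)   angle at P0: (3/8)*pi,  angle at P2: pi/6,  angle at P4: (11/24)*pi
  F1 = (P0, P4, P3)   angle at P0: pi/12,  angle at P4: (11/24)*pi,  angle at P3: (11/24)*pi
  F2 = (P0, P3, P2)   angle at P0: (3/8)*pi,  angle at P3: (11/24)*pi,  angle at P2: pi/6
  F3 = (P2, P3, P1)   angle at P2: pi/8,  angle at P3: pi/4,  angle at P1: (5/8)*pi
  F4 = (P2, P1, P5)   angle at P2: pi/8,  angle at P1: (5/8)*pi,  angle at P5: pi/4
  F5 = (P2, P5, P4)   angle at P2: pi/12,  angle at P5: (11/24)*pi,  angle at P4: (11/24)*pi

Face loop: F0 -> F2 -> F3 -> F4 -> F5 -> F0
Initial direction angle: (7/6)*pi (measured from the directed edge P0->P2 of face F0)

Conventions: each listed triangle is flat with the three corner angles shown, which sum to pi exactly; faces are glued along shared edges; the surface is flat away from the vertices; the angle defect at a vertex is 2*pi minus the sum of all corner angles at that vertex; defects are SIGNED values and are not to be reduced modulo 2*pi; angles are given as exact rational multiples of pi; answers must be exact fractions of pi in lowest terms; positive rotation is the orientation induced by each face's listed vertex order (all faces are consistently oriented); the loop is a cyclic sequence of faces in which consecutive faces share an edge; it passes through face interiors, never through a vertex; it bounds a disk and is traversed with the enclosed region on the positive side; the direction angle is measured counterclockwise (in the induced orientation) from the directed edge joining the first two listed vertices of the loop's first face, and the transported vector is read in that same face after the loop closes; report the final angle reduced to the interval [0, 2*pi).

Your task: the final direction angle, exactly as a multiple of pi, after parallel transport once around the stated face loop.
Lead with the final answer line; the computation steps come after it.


Answer: final direction angle = pi/2

enclosed vertex P2: corner angles sum to (2/3)*pi, defect = 2*pi - (2/3)*pi = (4/3)*pi
the rotation equals the total enclosed defect, so the final angle is initial + defects (mod 2*pi)
final angle = (7/6)*pi + (4/3)*pi = pi/2 (mod 2*pi)


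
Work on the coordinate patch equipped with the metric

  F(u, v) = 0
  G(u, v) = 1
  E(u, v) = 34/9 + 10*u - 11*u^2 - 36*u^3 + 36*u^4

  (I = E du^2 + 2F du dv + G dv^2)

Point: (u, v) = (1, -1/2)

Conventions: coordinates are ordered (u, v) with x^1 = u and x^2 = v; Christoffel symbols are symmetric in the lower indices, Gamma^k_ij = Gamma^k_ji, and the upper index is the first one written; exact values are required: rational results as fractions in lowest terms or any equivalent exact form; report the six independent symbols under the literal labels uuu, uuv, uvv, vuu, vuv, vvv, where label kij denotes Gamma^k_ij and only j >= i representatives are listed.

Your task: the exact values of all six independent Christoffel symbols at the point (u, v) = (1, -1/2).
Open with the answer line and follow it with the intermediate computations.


Answer: Gamma_uuu = 108/25, Gamma_uuv = 0, Gamma_uvv = 0, Gamma_vuu = 0, Gamma_vuv = 0, Gamma_vvv = 0

E = 25/9, F = 0, G = 1 at the point
E_u = 24, E_v = 0, F_u = 0, F_v = 0, G_u = 0, G_v = 0
EG - F^2 = 25/9;  g^inv = (9/25) * [[1, 0], [0, 25/9]]
first-kind symbols [ij,l] = (1/2)(d_i g_jl + d_j g_il - d_l g_ij): [uu,u] = E_u/2 = 12, [uu,v] = F_u - E_v/2 = 0, [uv,u] = E_v/2 = 0, [uv,v] = G_u/2 = 0, [vv,u] = F_v - G_u/2 = 0, [vv,v] = G_v/2 = 0
Gamma^u_ij = (G*[ij,u] - F*[ij,v])/(EG - F^2), Gamma^v_ij = (E*[ij,v] - F*[ij,u])/(EG - F^2)


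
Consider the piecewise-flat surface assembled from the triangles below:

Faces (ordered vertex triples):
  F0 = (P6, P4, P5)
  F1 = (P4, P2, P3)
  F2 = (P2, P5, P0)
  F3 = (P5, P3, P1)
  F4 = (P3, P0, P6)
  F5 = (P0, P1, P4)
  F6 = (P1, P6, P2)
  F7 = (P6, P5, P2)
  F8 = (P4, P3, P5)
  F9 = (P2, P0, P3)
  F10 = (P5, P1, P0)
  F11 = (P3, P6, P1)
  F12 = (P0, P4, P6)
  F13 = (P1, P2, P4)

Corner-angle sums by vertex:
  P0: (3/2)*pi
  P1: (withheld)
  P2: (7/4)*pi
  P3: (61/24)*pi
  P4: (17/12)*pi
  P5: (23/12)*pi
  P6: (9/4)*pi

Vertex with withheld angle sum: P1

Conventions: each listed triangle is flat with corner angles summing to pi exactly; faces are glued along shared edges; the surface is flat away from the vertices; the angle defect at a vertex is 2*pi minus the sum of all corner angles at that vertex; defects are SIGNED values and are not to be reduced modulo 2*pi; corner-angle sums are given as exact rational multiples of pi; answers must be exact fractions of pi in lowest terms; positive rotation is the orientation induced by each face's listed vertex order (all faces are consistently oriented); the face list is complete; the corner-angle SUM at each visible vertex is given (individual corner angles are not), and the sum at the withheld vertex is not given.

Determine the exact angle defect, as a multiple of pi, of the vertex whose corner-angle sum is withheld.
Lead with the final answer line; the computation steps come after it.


Answer: defect(P1) = (-5/8)*pi

V = 7, E = 21, F = 14; chi = V - E + F = 0
Gauss-Bonnet: total defect = 2*pi*chi = 0; visible defects sum to (5/8)*pi


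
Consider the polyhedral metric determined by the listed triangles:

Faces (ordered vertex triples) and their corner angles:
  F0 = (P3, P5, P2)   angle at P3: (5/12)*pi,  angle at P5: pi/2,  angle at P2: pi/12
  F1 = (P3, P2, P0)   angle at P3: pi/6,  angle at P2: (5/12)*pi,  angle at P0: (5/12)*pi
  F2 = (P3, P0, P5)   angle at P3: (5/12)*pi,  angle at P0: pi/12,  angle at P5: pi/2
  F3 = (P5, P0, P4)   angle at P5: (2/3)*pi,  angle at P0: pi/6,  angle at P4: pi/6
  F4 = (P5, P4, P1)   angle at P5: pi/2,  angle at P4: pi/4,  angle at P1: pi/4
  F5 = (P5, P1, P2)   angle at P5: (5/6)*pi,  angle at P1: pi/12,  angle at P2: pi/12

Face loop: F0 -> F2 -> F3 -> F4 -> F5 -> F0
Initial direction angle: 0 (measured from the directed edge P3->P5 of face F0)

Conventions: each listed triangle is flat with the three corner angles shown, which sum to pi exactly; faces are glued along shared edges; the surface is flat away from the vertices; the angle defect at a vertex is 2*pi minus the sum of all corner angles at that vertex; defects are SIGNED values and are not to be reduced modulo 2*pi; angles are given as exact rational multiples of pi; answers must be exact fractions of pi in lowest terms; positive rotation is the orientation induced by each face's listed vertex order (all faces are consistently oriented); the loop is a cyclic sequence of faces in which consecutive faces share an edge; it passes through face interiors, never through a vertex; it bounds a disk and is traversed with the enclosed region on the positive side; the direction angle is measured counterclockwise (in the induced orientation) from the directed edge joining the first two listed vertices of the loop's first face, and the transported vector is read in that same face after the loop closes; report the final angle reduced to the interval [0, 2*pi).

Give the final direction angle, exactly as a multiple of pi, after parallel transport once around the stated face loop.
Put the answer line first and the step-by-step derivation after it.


Answer: final direction angle = pi

enclosed vertex P5: corner angles sum to 3*pi, defect = 2*pi - 3*pi = -pi
holonomy = initial angle + sum of enclosed defects (mod 2*pi), positive in the induced orientation
final angle = 0 - pi = pi (mod 2*pi)


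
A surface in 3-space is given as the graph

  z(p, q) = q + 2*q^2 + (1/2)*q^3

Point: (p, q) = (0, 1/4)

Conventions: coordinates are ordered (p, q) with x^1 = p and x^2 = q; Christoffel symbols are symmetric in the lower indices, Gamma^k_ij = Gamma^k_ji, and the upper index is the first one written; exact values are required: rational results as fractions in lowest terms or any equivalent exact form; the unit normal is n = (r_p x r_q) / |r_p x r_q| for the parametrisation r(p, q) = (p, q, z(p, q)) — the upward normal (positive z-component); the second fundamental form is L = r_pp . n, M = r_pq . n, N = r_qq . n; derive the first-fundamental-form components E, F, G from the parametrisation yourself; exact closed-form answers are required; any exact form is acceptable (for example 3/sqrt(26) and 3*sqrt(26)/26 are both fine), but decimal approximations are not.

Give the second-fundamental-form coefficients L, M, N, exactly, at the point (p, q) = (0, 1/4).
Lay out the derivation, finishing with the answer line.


z_p = 0, z_q = 67/32, z_pp = 0, z_pq = 0, z_qq = 19/4
E = 1, F = 0, G = 5513/1024; answer radicand W^2 = 5513/1024
unnormalised second-form numerators: l = 0, m = 0, n = 19/4; L = l/sqrt(5513/1024), and similarly M = m/sqrt(W^2), N = n/sqrt(W^2)

Answer: L = 0, M = 0, N = 152*sqrt(5513)/5513


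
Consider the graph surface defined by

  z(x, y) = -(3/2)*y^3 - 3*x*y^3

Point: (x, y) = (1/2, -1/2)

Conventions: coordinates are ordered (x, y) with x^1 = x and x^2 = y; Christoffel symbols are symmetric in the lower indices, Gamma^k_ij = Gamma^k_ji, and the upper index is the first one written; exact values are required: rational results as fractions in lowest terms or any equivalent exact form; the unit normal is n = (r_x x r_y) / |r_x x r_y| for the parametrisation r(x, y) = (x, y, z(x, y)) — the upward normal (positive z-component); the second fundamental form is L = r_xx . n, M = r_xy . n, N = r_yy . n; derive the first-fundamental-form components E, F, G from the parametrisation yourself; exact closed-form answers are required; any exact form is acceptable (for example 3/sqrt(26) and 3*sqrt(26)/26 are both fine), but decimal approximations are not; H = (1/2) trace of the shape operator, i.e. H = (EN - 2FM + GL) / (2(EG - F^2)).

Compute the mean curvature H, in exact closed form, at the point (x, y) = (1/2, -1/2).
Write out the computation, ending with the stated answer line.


z_x = 3/8, z_y = -9/4, z_xx = 0, z_xy = -9/4, z_yy = 9
E = 73/64, F = -27/32, G = 97/16; answer radicand W^2 = 397/64
unnormalised second-form numerators: l = 0, m = -9/4, n = 9; L = l/sqrt(397/64), and similarly M = m/sqrt(W^2), N = n/sqrt(W^2)
H = (E*n - 2*F*m + G*l) / (2*(EG - F^2)*sqrt(W^2)); E*n - 2*F*m + G*l = 207/32, EG - F^2 = 397/64, so H = (207/397)/sqrt(397/64)

Answer: H = 1656*sqrt(397)/157609


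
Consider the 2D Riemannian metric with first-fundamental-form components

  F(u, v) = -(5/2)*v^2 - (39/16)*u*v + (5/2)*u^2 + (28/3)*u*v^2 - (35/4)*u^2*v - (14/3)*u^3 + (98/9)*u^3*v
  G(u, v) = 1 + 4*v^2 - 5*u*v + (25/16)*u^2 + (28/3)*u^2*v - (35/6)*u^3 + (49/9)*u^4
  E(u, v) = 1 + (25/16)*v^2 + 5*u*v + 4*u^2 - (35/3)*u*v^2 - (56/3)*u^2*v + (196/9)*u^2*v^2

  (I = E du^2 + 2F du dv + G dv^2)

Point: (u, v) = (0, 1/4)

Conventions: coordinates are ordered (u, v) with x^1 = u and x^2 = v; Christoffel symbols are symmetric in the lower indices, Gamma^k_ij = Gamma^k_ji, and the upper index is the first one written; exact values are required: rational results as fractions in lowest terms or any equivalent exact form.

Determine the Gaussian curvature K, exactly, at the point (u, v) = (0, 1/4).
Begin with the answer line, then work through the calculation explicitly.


Answer: K = -126976/71415

E = 281/256, F = -5/32, G = 5/4, EG - F^2 = 345/256 at the point
E_u = 25/48, E_v = 25/32, F_u = -5/192, F_v = -5/4, G_u = -5/4, G_v = 2
E_vv = 25/8, F_uv = 107/48, G_uu = 187/24
Using the Brioschi determinant formula for K from the metric derivatives:
M1 = [[-E_vv/2 + F_uv - G_uu/2, E_u/2, F_u - E_v/2], [F_v - G_u/2, E, F], [G_v/2, F, G]] = [[-155/48, 25/96, -5/12], [-5/8, 281/256, -5/32], [1, -5/32, 5/4]]; det M1 = -46355/12288
M2 = [[0, E_v/2, G_u/2], [E_v/2, E, F], [G_u/2, F, G]] = [[0, 25/64, -5/8], [25/64, 281/256, -5/32], [-5/8, -5/32, 5/4]]; det M2 = -2225/4096
det M1 - det M2 = -155/48; K = -155/48 / (345/256)^2 = -126976/71415


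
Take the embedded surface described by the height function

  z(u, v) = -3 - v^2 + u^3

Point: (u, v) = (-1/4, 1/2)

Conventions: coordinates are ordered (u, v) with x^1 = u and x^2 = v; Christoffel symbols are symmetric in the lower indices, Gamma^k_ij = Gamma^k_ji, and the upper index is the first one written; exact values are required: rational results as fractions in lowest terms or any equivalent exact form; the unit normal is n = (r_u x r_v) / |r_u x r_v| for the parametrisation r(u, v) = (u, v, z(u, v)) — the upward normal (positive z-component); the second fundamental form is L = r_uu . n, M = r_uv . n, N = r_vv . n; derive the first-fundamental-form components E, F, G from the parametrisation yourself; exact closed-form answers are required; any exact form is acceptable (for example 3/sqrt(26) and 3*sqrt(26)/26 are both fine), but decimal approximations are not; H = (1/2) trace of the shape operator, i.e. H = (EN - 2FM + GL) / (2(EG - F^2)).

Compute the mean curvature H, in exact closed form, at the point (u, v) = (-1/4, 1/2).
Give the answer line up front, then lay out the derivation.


Answer: H = -10384*sqrt(521)/271441

z_u = 3/16, z_v = -1, z_uu = -3/2, z_uv = 0, z_vv = -2
E = 265/256, F = -3/16, G = 2; answer radicand W^2 = 521/256
unnormalised second-form numerators: l = -3/2, m = 0, n = -2; L = l/sqrt(521/256), and similarly M = m/sqrt(W^2), N = n/sqrt(W^2)
H = (E*n - 2*F*m + G*l) / (2*(EG - F^2)*sqrt(W^2)); E*n - 2*F*m + G*l = -649/128, EG - F^2 = 521/256, so H = (-649/521)/sqrt(521/256)


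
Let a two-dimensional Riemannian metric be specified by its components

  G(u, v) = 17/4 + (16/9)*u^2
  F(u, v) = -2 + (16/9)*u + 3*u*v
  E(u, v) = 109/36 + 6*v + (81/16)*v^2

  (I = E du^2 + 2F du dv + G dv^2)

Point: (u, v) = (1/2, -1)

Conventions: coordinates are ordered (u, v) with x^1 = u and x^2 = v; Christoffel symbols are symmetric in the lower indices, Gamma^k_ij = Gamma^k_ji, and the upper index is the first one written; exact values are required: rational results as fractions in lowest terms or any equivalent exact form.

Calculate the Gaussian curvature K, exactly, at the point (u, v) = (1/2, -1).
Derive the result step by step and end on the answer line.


E = 301/144, F = -47/18, G = 169/36, EG - F^2 = 575/192 at the point
E_u = 0, E_v = -33/8, F_u = -11/9, F_v = 3/2, G_u = 16/9, G_v = 0
E_vv = 81/8, F_uv = 3, G_uu = 32/9
Evaluate Brioschi's two determinant matrices M1, M2 and divide by (EG - F^2)^2.
M1 = [[-E_vv/2 + F_uv - G_uu/2, E_u/2, F_u - E_v/2], [F_v - G_u/2, E, F], [G_v/2, F, G]] = [[-553/144, 0, 121/144], [11/18, 301/144, -47/18], [0, -47/18, 169/36]]; det M1 = -9586237/746496
M2 = [[0, E_v/2, G_u/2], [E_v/2, E, F], [G_u/2, F, G]] = [[0, -33/16, 8/9], [-33/16, 301/144, -47/18], [8/9, -47/18, 169/36]]; det M2 = -8993209/746496
det M1 - det M2 = -5491/6912; K = -5491/6912 / (575/192)^2 = -87856/991875

Answer: K = -87856/991875


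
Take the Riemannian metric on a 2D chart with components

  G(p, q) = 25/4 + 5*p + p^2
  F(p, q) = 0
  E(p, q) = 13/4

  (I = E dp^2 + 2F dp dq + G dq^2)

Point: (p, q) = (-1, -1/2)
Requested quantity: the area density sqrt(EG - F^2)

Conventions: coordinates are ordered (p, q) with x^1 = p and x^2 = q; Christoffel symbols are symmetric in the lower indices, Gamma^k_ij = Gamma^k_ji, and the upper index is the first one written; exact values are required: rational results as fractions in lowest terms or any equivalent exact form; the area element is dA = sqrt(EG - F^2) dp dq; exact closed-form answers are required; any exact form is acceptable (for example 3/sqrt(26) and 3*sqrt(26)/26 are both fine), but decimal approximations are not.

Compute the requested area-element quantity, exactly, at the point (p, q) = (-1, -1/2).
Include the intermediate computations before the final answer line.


E = 13/4, F = 0, G = 9/4; EG - F^2 = 117/16

Answer: sqrt(EG - F^2) = 3*sqrt(13)/4


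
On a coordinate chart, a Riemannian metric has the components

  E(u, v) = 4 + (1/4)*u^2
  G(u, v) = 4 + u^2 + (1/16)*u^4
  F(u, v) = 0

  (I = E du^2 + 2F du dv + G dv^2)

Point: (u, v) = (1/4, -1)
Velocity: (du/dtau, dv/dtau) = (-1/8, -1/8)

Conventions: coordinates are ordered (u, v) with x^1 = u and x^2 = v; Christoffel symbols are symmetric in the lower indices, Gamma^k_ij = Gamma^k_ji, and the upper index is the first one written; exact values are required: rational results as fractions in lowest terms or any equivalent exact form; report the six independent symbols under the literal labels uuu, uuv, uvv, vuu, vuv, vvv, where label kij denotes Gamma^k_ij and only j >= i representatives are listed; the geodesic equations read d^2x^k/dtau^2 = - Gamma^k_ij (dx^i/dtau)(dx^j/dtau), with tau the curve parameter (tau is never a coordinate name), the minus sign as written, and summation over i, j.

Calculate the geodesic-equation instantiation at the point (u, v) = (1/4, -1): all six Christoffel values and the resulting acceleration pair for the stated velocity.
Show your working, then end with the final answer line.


E = 257/64, F = 0, G = 16641/4096 at the point
E_u = 1/8, E_v = 0, F_u = 0, F_v = 0, G_u = 129/256, G_v = 0
EG - F^2 = 4276737/262144;  g^inv = (262144/4276737) * [[16641/4096, 0], [0, 257/64]]
first-kind symbols [ij,l] = (1/2)(d_i g_jl + d_j g_il - d_l g_ij): [uu,u] = E_u/2 = 1/16, [uu,v] = F_u - E_v/2 = 0, [uv,u] = E_v/2 = 0, [uv,v] = G_u/2 = 129/512, [vv,u] = F_v - G_u/2 = -129/512, [vv,v] = G_v/2 = 0
Gamma^u_ij = (G*[ij,u] - F*[ij,v])/(EG - F^2), Gamma^v_ij = (E*[ij,v] - F*[ij,u])/(EG - F^2)
Gamma_uuu = 4/257, Gamma_uuv = 0, Gamma_uvv = -129/2056, Gamma_vuu = 0, Gamma_vuv = 8/129, Gamma_vvv = 0
d^2u/dtau^2 = -(Gamma_uuu*(-1/8)^2 + 2*Gamma_uuv*(-1/8)*(-1/8) + Gamma_uvv*(-1/8)^2) = 97/131584
d^2v/dtau^2 = -(Gamma_vuu*(-1/8)^2 + 2*Gamma_vuv*(-1/8)*(-1/8) + Gamma_vvv*(-1/8)^2) = -1/516

Answer: Gamma_uuu = 4/257, Gamma_uuv = 0, Gamma_uvv = -129/2056, Gamma_vuu = 0, Gamma_vuv = 8/129, Gamma_vvv = 0; accelerations (d^2u/dtau^2, d^2v/dtau^2) = (97/131584, -1/516)


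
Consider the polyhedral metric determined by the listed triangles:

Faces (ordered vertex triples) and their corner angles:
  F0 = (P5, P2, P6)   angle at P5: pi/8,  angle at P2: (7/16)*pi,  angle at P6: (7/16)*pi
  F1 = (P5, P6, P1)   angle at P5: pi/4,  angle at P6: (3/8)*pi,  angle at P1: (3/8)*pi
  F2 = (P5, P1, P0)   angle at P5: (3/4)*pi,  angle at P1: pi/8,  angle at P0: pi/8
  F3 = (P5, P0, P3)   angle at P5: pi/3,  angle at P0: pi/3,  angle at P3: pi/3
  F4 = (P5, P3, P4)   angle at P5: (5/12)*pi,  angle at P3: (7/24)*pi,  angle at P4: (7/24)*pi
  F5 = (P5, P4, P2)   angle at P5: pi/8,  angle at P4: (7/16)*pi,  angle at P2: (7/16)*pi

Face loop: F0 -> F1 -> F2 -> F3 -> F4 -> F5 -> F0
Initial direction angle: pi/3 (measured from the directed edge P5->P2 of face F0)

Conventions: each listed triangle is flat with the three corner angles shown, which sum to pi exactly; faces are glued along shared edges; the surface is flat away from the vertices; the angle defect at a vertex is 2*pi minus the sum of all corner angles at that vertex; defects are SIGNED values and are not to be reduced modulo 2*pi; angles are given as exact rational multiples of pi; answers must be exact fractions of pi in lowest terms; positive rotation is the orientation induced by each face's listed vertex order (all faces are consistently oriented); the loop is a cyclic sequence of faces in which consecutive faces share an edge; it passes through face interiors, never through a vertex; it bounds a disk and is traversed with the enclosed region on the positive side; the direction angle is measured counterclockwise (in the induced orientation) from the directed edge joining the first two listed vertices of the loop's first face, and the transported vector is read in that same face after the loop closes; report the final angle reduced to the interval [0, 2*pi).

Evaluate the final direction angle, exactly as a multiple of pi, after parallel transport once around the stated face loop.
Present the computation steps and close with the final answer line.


enclosed vertex P5: corner angles sum to 2*pi, defect = 2*pi - 2*pi = 0
by Gauss-Bonnet the loop rotates the vector by the enclosed defect sum (positive orientation, mod 2*pi)
final angle = pi/3 + 0 = pi/3 (mod 2*pi)

Answer: final direction angle = pi/3


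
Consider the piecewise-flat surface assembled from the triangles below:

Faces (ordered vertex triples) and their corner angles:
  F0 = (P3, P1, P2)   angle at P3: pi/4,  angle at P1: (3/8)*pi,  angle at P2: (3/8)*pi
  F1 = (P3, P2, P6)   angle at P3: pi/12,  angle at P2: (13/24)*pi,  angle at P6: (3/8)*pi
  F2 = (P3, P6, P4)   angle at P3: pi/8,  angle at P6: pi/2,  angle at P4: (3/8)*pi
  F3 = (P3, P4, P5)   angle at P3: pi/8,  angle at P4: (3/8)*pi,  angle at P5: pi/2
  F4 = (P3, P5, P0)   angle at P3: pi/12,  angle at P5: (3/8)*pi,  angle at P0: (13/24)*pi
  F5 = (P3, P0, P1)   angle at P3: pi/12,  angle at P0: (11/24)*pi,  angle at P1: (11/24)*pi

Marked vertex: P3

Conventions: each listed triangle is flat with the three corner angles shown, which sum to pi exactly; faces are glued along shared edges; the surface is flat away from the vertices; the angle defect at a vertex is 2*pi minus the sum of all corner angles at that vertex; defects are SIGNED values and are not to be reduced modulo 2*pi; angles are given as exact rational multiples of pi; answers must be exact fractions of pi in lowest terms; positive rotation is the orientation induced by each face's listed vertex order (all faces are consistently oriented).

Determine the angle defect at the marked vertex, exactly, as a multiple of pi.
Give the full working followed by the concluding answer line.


Sum of corner angles at P3: (3/4)*pi
defect = 2*pi - (3/4)*pi

Answer: defect(P3) = (5/4)*pi


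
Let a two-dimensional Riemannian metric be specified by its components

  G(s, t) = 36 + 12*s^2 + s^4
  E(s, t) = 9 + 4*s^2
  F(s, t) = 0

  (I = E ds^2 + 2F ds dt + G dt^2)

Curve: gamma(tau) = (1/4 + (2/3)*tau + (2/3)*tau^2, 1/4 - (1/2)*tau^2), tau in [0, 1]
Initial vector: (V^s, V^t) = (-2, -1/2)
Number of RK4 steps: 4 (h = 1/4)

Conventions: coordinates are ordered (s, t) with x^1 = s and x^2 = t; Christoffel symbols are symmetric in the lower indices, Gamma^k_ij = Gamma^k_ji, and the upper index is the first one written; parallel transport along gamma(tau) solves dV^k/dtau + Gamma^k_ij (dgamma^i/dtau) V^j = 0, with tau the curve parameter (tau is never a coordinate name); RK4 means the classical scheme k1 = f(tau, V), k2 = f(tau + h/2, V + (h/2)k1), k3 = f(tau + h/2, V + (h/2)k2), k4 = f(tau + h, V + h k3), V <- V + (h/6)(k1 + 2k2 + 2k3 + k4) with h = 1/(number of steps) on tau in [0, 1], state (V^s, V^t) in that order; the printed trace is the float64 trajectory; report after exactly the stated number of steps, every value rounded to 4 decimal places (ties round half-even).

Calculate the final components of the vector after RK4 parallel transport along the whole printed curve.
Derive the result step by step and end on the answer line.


gamma'(tau) = (2/3 + (4/3)*tau, -tau); f(tau, V)^k = -Gamma^k_ij(gamma(tau)) gamma'^i(tau) V^j; h = 1/4; intermediate values shown to 6 dp
curve data and Christoffel symbols at the stage parameters:
  tau = 0.000000: gamma = (0.250000, 0.250000), gamma' = (0.666667, 0.000000); Gamma_sss = 0.108108, Gamma_sst = 0.000000, Gamma_stt = -0.327703, Gamma_tss = 0.000000, Gamma_tst = 0.082474, Gamma_ttt = 0.000000
  tau = 0.125000: gamma = (0.343750, 0.242188), gamma' = (0.833333, -0.125000); Gamma_sss = 0.145155, Gamma_sst = 0.000000, Gamma_stt = -0.444040, Gamma_tss = 0.000000, Gamma_tst = 0.112370, Gamma_ttt = 0.000000
  tau = 0.250000: gamma = (0.458333, 0.218750), gamma' = (1.000000, -0.250000); Gamma_sss = 0.186309, Gamma_sst = 0.000000, Gamma_stt = -0.578496, Gamma_tss = 0.000000, Gamma_tst = 0.147610, Gamma_ttt = 0.000000
  tau = 0.375000: gamma = (0.593750, 0.179688), gamma' = (1.166667, -0.375000); Gamma_sss = 0.228143, Gamma_sst = 0.000000, Gamma_stt = -0.724642, Gamma_tss = 0.000000, Gamma_tst = 0.186933, Gamma_ttt = 0.000000
  tau = 0.500000: gamma = (0.750000, 0.125000), gamma' = (1.333333, -0.500000); Gamma_sss = 0.266667, Gamma_sst = 0.000000, Gamma_stt = -0.875000, Gamma_tss = 0.000000, Gamma_tst = 0.228571, Gamma_ttt = 0.000000
  tau = 0.625000: gamma = (0.927083, 0.054688), gamma' = (1.500000, -0.625000); Gamma_sss = 0.298147, Gamma_sst = 0.000000, Gamma_stt = -1.022567, Gamma_tss = 0.000000, Gamma_tst = 0.270307, Gamma_ttt = 0.000000
  tau = 0.750000: gamma = (1.125000, -0.031250), gamma' = (1.666667, -0.750000); Gamma_sss = 0.320000, Gamma_sst = 0.000000, Gamma_stt = -1.162500, Gamma_tss = 0.000000, Gamma_tst = 0.309677, Gamma_ttt = 0.000000
  tau = 0.875000: gamma = (1.343750, -0.132812), gamma' = (1.833333, -0.875000); Gamma_sss = 0.331327, Gamma_sst = 0.000000, Gamma_stt = -1.293113, Gamma_tss = 0.000000, Gamma_tst = 0.344301, Gamma_ttt = 0.000000
  tau = 1.000000: gamma = (1.583333, -0.250000), gamma' = (2.000000, -1.000000); Gamma_sss = 0.332847, Gamma_sst = 0.000000, Gamma_stt = -1.415754, Gamma_tss = 0.000000, Gamma_tst = 0.372245, Gamma_ttt = 0.000000
step 0: V^s = -2.0000, V^t = -0.5000
step 1: k1 = (0.144144, 0.027491), k2 = (0.267307, 0.018660), k3 = (0.265506, 0.018979), k4 = (0.431877, 0.001749); V <- V + (h/6)(k1 + 2k2 + 2k3 + k4): V^s = -1.9316, V^t = -0.4956
step 2: k1 = (0.431557, 0.001881), k2 = (0.634391, -0.023580), k3 = (0.628508, -0.021109), k4 = (0.850077, -0.050135); V <- V + (h/6)(k1 + 2k2 + 2k3 + k4): V^s = -1.7730, V^t = -0.5014
step 3: k1 = (0.849738, -0.049822), k2 = (1.069814, -0.075767), k3 = (1.059584, -0.069805), k4 = (1.256654, -0.082475); V <- V + (h/6)(k1 + 2k2 + 2k3 + k4): V^s = -1.5077, V^t = -0.5190
step 4: k1 = (1.256651, -0.082302), k2 = (1.419334, -0.072793), k3 = (1.405637, -0.067417), k4 = (1.528432, -0.031483); V <- V + (h/6)(k1 + 2k2 + 2k3 + k4): V^s = -1.1563, V^t = -0.5354

Answer: V^s = -1.1563, V^t = -0.5354


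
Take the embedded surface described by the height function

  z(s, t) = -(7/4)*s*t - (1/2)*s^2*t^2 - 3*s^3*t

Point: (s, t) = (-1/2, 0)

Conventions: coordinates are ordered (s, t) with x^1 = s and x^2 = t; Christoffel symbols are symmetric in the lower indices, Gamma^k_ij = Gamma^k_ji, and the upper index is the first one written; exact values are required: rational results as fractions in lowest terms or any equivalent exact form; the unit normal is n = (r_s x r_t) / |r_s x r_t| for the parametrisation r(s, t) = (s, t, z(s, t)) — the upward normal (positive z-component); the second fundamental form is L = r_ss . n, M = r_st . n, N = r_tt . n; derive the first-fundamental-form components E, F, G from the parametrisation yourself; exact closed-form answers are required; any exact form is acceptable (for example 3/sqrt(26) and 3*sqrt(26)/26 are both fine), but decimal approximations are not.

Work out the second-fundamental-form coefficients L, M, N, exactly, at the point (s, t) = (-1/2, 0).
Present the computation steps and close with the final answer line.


z_s = 0, z_t = 5/4, z_ss = 0, z_st = -4, z_tt = -1/4
E = 1, F = 0, G = 41/16; answer radicand W^2 = 41/16
unnormalised second-form numerators: l = 0, m = -4, n = -1/4; L = l/sqrt(41/16), and similarly M = m/sqrt(W^2), N = n/sqrt(W^2)

Answer: L = 0, M = -16*sqrt(41)/41, N = -sqrt(41)/41


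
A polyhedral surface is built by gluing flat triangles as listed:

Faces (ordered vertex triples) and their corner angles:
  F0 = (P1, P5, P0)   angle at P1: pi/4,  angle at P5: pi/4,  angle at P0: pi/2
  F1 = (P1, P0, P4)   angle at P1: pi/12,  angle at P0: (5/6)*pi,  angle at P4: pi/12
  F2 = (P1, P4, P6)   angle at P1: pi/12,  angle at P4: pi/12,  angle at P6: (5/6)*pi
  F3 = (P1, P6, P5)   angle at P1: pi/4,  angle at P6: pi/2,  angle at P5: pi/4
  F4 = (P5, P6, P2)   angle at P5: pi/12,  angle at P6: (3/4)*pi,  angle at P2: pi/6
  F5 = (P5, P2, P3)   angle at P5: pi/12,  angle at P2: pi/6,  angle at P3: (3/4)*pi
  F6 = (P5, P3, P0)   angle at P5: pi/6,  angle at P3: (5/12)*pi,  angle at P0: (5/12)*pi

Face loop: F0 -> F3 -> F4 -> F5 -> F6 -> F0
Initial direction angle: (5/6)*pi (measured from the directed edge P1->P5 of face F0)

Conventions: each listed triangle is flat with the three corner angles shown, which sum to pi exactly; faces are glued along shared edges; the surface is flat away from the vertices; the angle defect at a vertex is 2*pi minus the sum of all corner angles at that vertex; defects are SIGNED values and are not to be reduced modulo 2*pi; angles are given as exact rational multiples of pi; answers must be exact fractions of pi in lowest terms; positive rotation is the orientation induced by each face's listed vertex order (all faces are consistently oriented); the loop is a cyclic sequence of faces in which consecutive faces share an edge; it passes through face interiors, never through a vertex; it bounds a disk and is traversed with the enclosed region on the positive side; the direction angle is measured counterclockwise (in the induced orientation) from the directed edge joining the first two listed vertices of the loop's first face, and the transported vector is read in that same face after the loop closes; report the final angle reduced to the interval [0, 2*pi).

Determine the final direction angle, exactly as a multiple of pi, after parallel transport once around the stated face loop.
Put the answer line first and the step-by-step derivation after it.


Answer: final direction angle = 0

enclosed vertex P5: corner angles sum to (5/6)*pi, defect = 2*pi - (5/6)*pi = (7/6)*pi
adding the enclosed defects to the starting angle (mod 2*pi, induced orientation) gives the holonomy
final angle = (5/6)*pi + (7/6)*pi = 0 (mod 2*pi)
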